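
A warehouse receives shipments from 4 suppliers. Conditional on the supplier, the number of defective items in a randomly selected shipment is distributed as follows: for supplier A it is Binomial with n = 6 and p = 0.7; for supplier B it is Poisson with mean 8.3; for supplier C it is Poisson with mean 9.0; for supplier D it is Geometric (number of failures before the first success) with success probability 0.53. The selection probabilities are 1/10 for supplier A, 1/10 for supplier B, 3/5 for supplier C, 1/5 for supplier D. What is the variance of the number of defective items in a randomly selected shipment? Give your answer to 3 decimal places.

Per component, A: μ=4.2, E[X²]=18.9; B: μ=8.3, E[X²]=77.19; C: μ=9, E[X²]=90; D: μ=0.886792, E[X²]=2.45959.
E[X] = 0.1·4.2 + 0.1·8.3 + 0.6·9 + 0.2·0.886792 = 6.82736.
E[X²] = 0.1·18.9 + 0.1·77.19 + 0.6·90 + 0.2·2.45959 = 64.1009.
Var(X) = E[X²] − (E[X])² = 64.1009 − 46.6128 = 17.4881.

17.488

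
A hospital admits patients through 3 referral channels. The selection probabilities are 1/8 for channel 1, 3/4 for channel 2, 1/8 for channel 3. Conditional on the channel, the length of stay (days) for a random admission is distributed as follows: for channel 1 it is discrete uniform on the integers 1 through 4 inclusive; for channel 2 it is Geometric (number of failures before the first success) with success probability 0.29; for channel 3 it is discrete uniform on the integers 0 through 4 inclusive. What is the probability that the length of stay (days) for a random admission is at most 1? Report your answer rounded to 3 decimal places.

Conditional on each channel, P(X ≤ 1): 1: 0.25; 2: 0.4959; 3: 0.4.
By total probability, P(X ≤ 1) = 0.125·0.25 + 0.75·0.4959 + 0.125·0.4 = 0.453175.

0.453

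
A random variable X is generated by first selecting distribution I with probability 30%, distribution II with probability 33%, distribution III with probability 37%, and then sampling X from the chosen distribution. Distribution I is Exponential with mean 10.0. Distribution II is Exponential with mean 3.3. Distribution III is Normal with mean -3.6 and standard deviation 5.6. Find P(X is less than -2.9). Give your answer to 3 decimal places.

Conditional on each component, P(X < -2.9): I: 0; II: 0; III: 0.549738.
By total probability, P(X < -2.9) = 0.3·0 + 0.33·0 + 0.37·0.549738 = 0.203403.

0.203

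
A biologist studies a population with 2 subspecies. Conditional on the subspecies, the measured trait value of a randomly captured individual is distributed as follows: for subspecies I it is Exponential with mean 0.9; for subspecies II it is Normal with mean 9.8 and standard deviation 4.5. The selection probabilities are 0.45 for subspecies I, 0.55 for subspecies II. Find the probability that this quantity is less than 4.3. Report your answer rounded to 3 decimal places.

Conditional on each subspecies, P(X < 4.3): I: 0.991585; II: 0.110812.
By total probability, P(X < 4.3) = 0.45·0.991585 + 0.55·0.110812 = 0.50716.

0.507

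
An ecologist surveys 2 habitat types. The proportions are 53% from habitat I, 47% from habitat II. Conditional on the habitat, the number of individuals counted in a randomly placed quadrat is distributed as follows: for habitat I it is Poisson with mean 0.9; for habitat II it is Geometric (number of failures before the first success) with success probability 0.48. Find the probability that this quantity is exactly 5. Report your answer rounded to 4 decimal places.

0.0096

Conditional on each habitat, P(X = 5): I: 0.00200063; II: 0.0182498.
By total probability, P(X = 5) = 0.53·0.00200063 + 0.47·0.0182498 = 0.00963774.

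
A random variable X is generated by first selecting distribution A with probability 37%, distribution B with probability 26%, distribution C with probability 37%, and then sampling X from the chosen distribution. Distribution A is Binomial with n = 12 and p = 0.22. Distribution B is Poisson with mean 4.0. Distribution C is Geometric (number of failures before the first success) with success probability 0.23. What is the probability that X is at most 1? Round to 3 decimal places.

0.257

Conditional on each component, P(X ≤ 1): A: 0.222365; B: 0.0915782; C: 0.4071.
By total probability, P(X ≤ 1) = 0.37·0.222365 + 0.26·0.0915782 + 0.37·0.4071 = 0.256712.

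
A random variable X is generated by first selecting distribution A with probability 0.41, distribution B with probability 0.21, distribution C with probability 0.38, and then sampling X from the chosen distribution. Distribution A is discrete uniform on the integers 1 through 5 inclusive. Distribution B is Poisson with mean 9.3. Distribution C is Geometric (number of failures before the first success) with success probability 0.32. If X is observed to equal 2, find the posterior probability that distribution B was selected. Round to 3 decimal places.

Likelihoods P(X=2 | ·): A: 0.2; B: 0.00395364; C: 0.147968.
Posterior ∝ prior × likelihood. Numerator for B: 0.21·0.00395364 = 0.000830265.
Normalizing constant: 0.41·0.2 + 0.21·0.00395364 + 0.38·0.147968 = 0.139058.
P(B | observation) = 0.000830265 / 0.139058 = 0.00597063.

0.006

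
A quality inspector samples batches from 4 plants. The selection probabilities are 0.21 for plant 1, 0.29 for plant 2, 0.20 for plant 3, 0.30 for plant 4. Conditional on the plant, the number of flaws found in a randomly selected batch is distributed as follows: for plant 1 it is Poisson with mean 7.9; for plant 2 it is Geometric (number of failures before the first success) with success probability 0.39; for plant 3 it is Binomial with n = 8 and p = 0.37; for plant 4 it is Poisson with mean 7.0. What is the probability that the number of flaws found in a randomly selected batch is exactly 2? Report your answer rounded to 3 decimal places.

0.099

Conditional on each plant, P(X = 2): 1: 0.0115691; 2: 0.145119; 3: 0.239665; 4: 0.0223411.
By total probability, P(X = 2) = 0.21·0.0115691 + 0.29·0.145119 + 0.2·0.239665 + 0.3·0.0223411 = 0.0991494.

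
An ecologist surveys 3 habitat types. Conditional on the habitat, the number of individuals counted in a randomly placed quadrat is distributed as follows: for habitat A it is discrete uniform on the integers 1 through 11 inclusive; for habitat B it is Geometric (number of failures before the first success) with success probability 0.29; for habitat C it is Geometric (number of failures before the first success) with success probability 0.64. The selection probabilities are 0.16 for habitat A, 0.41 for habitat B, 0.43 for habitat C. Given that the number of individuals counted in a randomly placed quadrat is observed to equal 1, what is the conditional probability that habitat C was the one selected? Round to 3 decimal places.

0.500

Likelihoods P(X=1 | ·): A: 0.0909091; B: 0.2059; C: 0.2304.
Posterior ∝ prior × likelihood. Numerator for C: 0.43·0.2304 = 0.099072.
Normalizing constant: 0.16·0.0909091 + 0.41·0.2059 + 0.43·0.2304 = 0.198036.
P(C | observation) = 0.099072 / 0.198036 = 0.500272.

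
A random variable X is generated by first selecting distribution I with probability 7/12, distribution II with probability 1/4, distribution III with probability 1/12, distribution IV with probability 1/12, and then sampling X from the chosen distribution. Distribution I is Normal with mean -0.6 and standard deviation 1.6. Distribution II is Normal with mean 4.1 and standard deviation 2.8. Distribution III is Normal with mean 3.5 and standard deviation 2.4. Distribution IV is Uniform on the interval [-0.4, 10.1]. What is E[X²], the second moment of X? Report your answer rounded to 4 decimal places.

For each component E[X²] = Var + (mean)², giving I: 2.92; II: 24.65; III: 18.01; IV: 32.71.
Overall E[X²] = 0.583333·2.92 + 0.25·24.65 + 0.0833333·18.01 + 0.0833333·32.71 = 12.0925.

12.0925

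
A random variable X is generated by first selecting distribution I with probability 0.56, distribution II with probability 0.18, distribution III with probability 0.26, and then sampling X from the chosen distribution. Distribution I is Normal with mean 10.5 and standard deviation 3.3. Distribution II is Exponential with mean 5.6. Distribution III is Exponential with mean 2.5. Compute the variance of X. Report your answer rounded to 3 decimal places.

Per component, I: μ=10.5, E[X²]=121.14; II: μ=5.6, E[X²]=62.72; III: μ=2.5, E[X²]=12.5.
E[X] = 0.56·10.5 + 0.18·5.6 + 0.26·2.5 = 7.538.
E[X²] = 0.56·121.14 + 0.18·62.72 + 0.26·12.5 = 82.378.
Var(X) = E[X²] − (E[X])² = 82.378 − 56.8214 = 25.5566.

25.557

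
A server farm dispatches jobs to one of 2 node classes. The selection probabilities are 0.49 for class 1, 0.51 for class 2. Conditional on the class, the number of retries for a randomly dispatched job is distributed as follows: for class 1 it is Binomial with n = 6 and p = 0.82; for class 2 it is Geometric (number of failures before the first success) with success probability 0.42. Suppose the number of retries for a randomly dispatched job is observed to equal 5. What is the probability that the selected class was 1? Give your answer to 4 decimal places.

Likelihoods P(X=5 | ·): 1: 0.400399; 2: 0.027567.
Posterior ∝ prior × likelihood. Numerator for 1: 0.49·0.400399 = 0.196196.
Normalizing constant: 0.49·0.400399 + 0.51·0.027567 = 0.210255.
P(1 | observation) = 0.196196 / 0.210255 = 0.933133.

0.9331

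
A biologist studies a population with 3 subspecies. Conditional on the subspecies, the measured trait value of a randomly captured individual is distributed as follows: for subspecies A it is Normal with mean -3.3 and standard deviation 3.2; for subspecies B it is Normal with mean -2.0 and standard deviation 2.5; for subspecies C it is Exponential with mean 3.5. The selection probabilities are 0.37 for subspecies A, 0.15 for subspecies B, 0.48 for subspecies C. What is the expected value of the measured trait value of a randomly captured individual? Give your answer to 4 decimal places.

0.1590

Component means — A: -3.3; B: -2; C: 3.5.
E[X] = 0.37·-3.3 + 0.15·-2 + 0.48·3.5 = 0.159.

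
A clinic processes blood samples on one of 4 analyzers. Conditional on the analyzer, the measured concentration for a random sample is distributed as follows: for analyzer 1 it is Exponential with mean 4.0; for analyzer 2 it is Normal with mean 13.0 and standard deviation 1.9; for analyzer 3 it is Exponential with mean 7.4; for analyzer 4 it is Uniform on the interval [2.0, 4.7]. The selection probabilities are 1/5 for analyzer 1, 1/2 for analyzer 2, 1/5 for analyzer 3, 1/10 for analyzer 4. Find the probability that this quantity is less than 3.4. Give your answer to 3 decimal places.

Conditional on each analyzer, P(X < 3.4): 1: 0.572585; 2: 2.17882e-07; 3: 0.368375; 4: 0.518519.
By total probability, P(X < 3.4) = 0.2·0.572585 + 0.5·2.17882e-07 + 0.2·0.368375 + 0.1·0.518519 = 0.240044.

0.240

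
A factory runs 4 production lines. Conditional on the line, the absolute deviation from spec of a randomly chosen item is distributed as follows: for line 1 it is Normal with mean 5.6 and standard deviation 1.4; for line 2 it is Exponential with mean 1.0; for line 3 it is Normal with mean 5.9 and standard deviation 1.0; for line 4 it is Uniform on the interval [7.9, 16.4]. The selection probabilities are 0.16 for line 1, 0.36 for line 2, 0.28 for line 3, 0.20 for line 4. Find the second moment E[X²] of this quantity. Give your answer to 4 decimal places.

For each component E[X²] = Var + (mean)², giving 1: 33.32; 2: 2; 3: 35.81; 4: 153.643.
Overall E[X²] = 0.16·33.32 + 0.36·2 + 0.28·35.81 + 0.2·153.643 = 46.8067.

46.8067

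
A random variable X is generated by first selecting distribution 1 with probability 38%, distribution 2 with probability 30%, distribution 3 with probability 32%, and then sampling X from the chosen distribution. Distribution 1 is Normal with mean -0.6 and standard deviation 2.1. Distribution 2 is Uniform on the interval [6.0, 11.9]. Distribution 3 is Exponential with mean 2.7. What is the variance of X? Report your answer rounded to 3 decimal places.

Per component, 1: μ=-0.6, E[X²]=4.77; 2: μ=8.95, E[X²]=83.0033; 3: μ=2.7, E[X²]=14.58.
E[X] = 0.38·-0.6 + 0.3·8.95 + 0.32·2.7 = 3.321.
E[X²] = 0.38·4.77 + 0.3·83.0033 + 0.32·14.58 = 31.3792.
Var(X) = E[X²] − (E[X])² = 31.3792 − 11.029 = 20.3502.

20.350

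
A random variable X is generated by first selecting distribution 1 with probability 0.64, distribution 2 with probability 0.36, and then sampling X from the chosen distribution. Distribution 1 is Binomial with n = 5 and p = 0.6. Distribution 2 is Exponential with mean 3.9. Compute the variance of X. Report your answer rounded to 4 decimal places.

6.4302

Per component, 1: μ=3, E[X²]=10.2; 2: μ=3.9, E[X²]=30.42.
E[X] = 0.64·3 + 0.36·3.9 = 3.324.
E[X²] = 0.64·10.2 + 0.36·30.42 = 17.4792.
Var(X) = E[X²] − (E[X])² = 17.4792 − 11.049 = 6.43022.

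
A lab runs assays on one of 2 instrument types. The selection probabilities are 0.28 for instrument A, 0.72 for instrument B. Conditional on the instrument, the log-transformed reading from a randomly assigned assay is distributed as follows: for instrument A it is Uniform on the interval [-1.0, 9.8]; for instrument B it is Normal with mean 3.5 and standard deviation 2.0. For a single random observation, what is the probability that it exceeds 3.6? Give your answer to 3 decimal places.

0.506

Conditional on each instrument, P(X > 3.6): A: 0.574074; B: 0.480061.
By total probability, P(X > 3.6) = 0.28·0.574074 + 0.72·0.480061 = 0.506385.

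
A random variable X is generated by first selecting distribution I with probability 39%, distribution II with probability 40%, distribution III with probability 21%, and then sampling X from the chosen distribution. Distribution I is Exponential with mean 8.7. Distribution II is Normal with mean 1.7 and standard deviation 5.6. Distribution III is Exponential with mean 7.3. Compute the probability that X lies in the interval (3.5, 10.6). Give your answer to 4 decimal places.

Conditional on each component, P(3.5 < X < 10.6): I: 0.373075; II: 0.317945; III: 0.385034.
By total probability, P(3.5 < X < 10.6) = 0.39·0.373075 + 0.4·0.317945 + 0.21·0.385034 = 0.353534.

0.3535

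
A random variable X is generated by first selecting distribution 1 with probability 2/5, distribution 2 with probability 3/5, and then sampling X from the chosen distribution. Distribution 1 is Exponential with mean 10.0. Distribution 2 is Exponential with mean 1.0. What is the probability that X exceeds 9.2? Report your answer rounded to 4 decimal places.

Conditional on each component, P(X > 9.2): 1: 0.398519; 2: 0.000101039.
By total probability, P(X > 9.2) = 0.4·0.398519 + 0.6·0.000101039 = 0.159468.

0.1595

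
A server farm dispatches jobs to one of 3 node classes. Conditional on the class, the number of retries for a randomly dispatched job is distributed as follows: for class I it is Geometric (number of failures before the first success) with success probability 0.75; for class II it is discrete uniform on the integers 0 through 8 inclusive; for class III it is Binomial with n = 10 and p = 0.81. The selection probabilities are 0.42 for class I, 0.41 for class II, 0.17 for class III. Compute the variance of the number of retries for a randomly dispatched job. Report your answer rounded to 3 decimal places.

Per component, I: μ=0.333333, E[X²]=0.555556; II: μ=4, E[X²]=22.6667; III: μ=8.1, E[X²]=67.149.
E[X] = 0.42·0.333333 + 0.41·4 + 0.17·8.1 = 3.157.
E[X²] = 0.42·0.555556 + 0.41·22.6667 + 0.17·67.149 = 20.942.
Var(X) = E[X²] − (E[X])² = 20.942 − 9.96665 = 10.9753.

10.975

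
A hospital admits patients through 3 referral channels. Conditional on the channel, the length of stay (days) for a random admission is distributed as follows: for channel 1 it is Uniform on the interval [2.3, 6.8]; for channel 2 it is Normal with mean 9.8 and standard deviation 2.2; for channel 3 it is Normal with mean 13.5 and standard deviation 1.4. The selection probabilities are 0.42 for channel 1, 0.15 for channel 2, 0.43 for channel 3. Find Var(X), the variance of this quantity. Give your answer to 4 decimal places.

Per component, 1: μ=4.55, E[X²]=22.39; 2: μ=9.8, E[X²]=100.88; 3: μ=13.5, E[X²]=184.21.
E[X] = 0.42·4.55 + 0.15·9.8 + 0.43·13.5 = 9.186.
E[X²] = 0.42·22.39 + 0.15·100.88 + 0.43·184.21 = 103.746.
Var(X) = E[X²] − (E[X])² = 103.746 − 84.3826 = 19.3635.

19.3635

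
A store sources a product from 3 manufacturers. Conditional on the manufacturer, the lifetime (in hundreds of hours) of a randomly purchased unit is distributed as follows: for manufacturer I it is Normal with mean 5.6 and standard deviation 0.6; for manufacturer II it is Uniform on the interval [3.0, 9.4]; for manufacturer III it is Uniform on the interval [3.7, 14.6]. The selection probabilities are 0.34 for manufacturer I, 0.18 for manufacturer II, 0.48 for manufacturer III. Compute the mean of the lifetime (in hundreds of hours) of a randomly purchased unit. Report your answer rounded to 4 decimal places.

7.4120

Component means — I: 5.6; II: 6.2; III: 9.15.
E[X] = 0.34·5.6 + 0.18·6.2 + 0.48·9.15 = 7.412.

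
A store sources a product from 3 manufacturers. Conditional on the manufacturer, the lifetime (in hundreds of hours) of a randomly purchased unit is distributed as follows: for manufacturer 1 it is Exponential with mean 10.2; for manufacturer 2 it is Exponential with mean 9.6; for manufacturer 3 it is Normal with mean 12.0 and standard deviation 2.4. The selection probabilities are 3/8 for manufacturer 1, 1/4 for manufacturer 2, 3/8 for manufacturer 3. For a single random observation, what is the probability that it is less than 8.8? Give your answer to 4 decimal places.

0.4010

Conditional on each manufacturer, P(X < 8.8): 1: 0.577998; 2: 0.60015; 3: 0.0912112.
By total probability, P(X < 8.8) = 0.375·0.577998 + 0.25·0.60015 + 0.375·0.0912112 = 0.400991.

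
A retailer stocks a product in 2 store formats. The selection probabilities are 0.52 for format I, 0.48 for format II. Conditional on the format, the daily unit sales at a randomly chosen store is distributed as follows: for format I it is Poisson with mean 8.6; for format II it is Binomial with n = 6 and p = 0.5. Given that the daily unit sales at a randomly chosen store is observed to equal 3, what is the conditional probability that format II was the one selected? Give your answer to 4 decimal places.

0.9366

Likelihoods P(X=3 | ·): I: 0.0195169; II: 0.3125.
Posterior ∝ prior × likelihood. Numerator for II: 0.48·0.3125 = 0.15.
Normalizing constant: 0.52·0.0195169 + 0.48·0.3125 = 0.160149.
P(II | observation) = 0.15 / 0.160149 = 0.936629.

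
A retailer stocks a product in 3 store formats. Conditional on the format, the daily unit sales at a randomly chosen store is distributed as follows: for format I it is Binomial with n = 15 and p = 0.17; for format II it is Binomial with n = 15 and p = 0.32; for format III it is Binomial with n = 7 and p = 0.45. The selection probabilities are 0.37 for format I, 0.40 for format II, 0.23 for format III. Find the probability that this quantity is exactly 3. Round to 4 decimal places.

0.2138

Conditional on each format, P(X = 3): I: 0.238944; II: 0.145736; III: 0.291848.
By total probability, P(X = 3) = 0.37·0.238944 + 0.4·0.145736 + 0.23·0.291848 = 0.213829.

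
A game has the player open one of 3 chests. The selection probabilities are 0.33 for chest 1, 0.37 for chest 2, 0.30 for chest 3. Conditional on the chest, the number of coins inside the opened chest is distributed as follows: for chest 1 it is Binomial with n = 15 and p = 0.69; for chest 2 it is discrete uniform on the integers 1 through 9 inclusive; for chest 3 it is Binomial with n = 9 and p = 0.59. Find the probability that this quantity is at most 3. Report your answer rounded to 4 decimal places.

Conditional on each chest, P(X ≤ 3): 1: 0.000130747; 2: 0.333333; 3: 0.110921.
By total probability, P(X ≤ 3) = 0.33·0.000130747 + 0.37·0.333333 + 0.3·0.110921 = 0.156653.

0.1567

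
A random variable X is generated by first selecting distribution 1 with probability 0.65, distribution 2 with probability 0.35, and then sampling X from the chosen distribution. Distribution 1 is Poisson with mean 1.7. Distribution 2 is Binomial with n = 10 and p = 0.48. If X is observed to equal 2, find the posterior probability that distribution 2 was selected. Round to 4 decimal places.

Likelihoods P(X=2 | ·): 1: 0.263978; 2: 0.055427.
Posterior ∝ prior × likelihood. Numerator for 2: 0.35·0.055427 = 0.0193995.
Normalizing constant: 0.65·0.263978 + 0.35·0.055427 = 0.190985.
P(2 | observation) = 0.0193995 / 0.190985 = 0.101576.

0.1016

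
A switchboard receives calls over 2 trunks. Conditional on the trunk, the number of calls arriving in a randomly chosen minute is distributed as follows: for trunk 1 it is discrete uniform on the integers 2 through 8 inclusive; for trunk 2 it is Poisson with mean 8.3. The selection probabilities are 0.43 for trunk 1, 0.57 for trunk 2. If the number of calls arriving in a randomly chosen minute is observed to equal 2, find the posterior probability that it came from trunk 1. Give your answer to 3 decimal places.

0.926

Likelihoods P(X=2 | ·): 1: 0.142857; 2: 0.00856016.
Posterior ∝ prior × likelihood. Numerator for 1: 0.43·0.142857 = 0.0614286.
Normalizing constant: 0.43·0.142857 + 0.57·0.00856016 = 0.0663079.
P(1 | observation) = 0.0614286 / 0.0663079 = 0.926415.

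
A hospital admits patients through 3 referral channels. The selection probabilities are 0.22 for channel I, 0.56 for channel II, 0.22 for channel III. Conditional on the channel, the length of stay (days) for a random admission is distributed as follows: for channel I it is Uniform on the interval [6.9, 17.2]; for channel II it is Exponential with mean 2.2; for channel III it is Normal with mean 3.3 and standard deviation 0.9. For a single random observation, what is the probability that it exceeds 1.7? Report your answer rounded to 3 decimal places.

Conditional on each channel, P(X > 1.7): I: 1; II: 0.461752; III: 0.96228.
By total probability, P(X > 1.7) = 0.22·1 + 0.56·0.461752 + 0.22·0.96228 = 0.690283.

0.690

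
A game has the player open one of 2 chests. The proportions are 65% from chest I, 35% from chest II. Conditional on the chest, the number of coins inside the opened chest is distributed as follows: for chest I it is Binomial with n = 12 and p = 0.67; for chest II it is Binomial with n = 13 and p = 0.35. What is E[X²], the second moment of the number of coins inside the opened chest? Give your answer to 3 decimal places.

52.023

For each component E[X²] = Var + (mean)², giving I: 67.2948; II: 23.66.
Overall E[X²] = 0.65·67.2948 + 0.35·23.66 = 52.0226.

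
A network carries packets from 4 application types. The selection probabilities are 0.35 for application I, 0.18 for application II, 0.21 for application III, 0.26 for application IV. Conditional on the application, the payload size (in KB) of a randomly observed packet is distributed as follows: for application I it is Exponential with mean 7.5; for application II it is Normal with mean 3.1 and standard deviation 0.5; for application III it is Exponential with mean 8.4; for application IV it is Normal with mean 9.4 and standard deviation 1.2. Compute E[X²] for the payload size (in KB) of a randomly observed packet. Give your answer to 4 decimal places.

94.1330

For each component E[X²] = Var + (mean)², giving I: 112.5; II: 9.86; III: 141.12; IV: 89.8.
Overall E[X²] = 0.35·112.5 + 0.18·9.86 + 0.21·141.12 + 0.26·89.8 = 94.133.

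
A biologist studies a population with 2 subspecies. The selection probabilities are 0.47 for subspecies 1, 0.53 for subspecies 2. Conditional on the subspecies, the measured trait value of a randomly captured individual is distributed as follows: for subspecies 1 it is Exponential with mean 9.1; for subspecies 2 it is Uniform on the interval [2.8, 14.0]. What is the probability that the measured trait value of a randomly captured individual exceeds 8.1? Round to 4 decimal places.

0.4722

Conditional on each subspecies, P(X > 8.1): 1: 0.410611; 2: 0.526786.
By total probability, P(X > 8.1) = 0.47·0.410611 + 0.53·0.526786 = 0.472183.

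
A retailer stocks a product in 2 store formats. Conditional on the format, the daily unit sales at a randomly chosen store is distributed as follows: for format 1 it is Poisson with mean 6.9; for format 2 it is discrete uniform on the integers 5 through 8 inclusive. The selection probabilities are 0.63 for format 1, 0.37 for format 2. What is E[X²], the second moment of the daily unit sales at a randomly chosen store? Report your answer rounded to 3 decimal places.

50.436

For each component E[X²] = Var + (mean)², giving 1: 54.51; 2: 43.5.
Overall E[X²] = 0.63·54.51 + 0.37·43.5 = 50.4363.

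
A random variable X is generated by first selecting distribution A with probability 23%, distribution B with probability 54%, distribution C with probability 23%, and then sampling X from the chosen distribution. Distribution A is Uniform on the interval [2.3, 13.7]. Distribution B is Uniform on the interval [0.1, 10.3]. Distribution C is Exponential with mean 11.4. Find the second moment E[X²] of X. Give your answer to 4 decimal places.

96.2759

For each component E[X²] = Var + (mean)², giving A: 74.83; B: 35.71; C: 259.92.
Overall E[X²] = 0.23·74.83 + 0.54·35.71 + 0.23·259.92 = 96.2759.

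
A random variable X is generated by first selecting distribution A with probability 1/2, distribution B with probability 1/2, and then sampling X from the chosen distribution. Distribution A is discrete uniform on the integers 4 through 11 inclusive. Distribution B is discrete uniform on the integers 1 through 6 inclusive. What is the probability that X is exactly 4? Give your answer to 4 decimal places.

0.1458

Conditional on each component, P(X = 4): A: 0.125; B: 0.166667.
By total probability, P(X = 4) = 0.5·0.125 + 0.5·0.166667 = 0.145833.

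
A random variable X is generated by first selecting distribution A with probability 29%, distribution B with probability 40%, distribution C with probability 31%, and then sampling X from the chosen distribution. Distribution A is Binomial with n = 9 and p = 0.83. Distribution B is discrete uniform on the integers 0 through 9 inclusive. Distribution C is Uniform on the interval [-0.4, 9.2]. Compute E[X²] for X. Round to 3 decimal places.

For each component E[X²] = Var + (mean)², giving A: 57.0708; B: 28.5; C: 27.04.
Overall E[X²] = 0.29·57.0708 + 0.4·28.5 + 0.31·27.04 = 36.3329.

36.333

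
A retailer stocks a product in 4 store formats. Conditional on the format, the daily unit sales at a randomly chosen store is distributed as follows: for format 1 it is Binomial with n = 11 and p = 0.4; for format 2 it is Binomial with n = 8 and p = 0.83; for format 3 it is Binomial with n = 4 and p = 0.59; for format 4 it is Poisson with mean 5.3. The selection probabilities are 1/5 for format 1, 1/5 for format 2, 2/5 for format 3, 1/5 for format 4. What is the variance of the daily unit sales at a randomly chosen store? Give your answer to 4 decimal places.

Per component, 1: μ=4.4, E[X²]=22; 2: μ=6.64, E[X²]=45.2184; 3: μ=2.36, E[X²]=6.5372; 4: μ=5.3, E[X²]=33.39.
E[X] = 0.2·4.4 + 0.2·6.64 + 0.4·2.36 + 0.2·5.3 = 4.212.
E[X²] = 0.2·22 + 0.2·45.2184 + 0.4·6.5372 + 0.2·33.39 = 22.7366.
Var(X) = E[X²] − (E[X])² = 22.7366 − 17.7409 = 4.99562.

4.9956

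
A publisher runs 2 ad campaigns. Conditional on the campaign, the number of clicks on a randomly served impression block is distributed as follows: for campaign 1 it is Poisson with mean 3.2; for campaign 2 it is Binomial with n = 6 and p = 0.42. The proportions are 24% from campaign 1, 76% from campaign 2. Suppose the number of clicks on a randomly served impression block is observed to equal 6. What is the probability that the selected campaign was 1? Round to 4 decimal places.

Likelihoods P(X=6 | ·): 1: 0.060789; 2: 0.00548903.
Posterior ∝ prior × likelihood. Numerator for 1: 0.24·0.060789 = 0.0145894.
Normalizing constant: 0.24·0.060789 + 0.76·0.00548903 = 0.018761.
P(1 | observation) = 0.0145894 / 0.018761 = 0.777642.

0.7776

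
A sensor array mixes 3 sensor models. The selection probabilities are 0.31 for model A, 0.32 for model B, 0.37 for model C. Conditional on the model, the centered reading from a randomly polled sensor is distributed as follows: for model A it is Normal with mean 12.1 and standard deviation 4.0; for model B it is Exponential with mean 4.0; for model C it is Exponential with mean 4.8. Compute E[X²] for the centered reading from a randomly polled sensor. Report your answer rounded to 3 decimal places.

77.637

For each component E[X²] = Var + (mean)², giving A: 162.41; B: 32; C: 46.08.
Overall E[X²] = 0.31·162.41 + 0.32·32 + 0.37·46.08 = 77.6367.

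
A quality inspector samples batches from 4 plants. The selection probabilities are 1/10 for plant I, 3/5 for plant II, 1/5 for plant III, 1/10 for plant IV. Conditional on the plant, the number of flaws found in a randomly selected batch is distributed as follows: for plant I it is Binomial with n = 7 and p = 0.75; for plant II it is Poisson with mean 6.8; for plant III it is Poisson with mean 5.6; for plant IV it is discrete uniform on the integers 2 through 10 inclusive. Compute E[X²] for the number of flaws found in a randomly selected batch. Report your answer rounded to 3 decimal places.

For each component E[X²] = Var + (mean)², giving I: 28.875; II: 53.04; III: 36.96; IV: 42.6667.
Overall E[X²] = 0.1·28.875 + 0.6·53.04 + 0.2·36.96 + 0.1·42.6667 = 46.3702.

46.370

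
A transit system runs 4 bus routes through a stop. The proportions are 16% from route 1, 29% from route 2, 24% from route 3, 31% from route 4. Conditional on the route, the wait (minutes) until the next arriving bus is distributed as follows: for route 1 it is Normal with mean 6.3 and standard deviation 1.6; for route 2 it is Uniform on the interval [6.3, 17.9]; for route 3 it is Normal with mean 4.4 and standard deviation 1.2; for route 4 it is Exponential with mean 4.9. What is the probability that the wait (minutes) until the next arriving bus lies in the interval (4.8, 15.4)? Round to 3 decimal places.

Conditional on each route, P(4.8 < X < 15.4): 1: 0.825749; 2: 0.784483; 3: 0.369441; 4: 0.332305.
By total probability, P(4.8 < X < 15.4) = 0.16·0.825749 + 0.29·0.784483 + 0.24·0.369441 + 0.31·0.332305 = 0.5513.

0.551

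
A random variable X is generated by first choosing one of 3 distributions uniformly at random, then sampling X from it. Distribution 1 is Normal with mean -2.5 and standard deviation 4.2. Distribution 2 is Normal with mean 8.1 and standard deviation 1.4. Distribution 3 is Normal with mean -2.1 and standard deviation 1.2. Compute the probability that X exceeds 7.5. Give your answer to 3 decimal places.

Conditional on each component, P(X > 7.5): 1: 0.00863397; 2: 0.665882; 3: 6.66134e-16.
By total probability, P(X > 7.5) = 0.333333·0.00863397 + 0.333333·0.665882 + 0.333333·6.66134e-16 = 0.224839.

0.225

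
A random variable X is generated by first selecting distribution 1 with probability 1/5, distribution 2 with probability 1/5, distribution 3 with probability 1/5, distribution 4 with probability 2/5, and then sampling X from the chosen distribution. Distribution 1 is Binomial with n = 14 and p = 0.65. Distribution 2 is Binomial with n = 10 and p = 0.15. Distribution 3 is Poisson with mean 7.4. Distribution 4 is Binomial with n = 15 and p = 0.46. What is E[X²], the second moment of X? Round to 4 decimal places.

For each component E[X²] = Var + (mean)², giving 1: 85.995; 2: 3.525; 3: 62.16; 4: 51.336.
Overall E[X²] = 0.2·85.995 + 0.2·3.525 + 0.2·62.16 + 0.4·51.336 = 50.8704.

50.8704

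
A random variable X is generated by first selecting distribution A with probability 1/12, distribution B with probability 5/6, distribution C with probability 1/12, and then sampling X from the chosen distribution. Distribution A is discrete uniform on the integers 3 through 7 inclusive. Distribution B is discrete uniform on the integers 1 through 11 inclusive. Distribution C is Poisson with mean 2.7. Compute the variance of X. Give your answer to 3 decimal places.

9.587

Per component, A: μ=5, E[X²]=27; B: μ=6, E[X²]=46; C: μ=2.7, E[X²]=9.99.
E[X] = 0.0833333·5 + 0.833333·6 + 0.0833333·2.7 = 5.64167.
E[X²] = 0.0833333·27 + 0.833333·46 + 0.0833333·9.99 = 41.4158.
Var(X) = E[X²] − (E[X])² = 41.4158 − 31.8284 = 9.58743.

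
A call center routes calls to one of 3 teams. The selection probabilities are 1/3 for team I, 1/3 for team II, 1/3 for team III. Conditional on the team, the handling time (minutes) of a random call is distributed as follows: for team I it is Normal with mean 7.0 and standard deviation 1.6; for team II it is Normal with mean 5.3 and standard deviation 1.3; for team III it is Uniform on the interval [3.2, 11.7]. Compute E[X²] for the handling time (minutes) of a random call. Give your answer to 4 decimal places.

47.6211

For each component E[X²] = Var + (mean)², giving I: 51.56; II: 29.78; III: 61.5233.
Overall E[X²] = 0.333333·51.56 + 0.333333·29.78 + 0.333333·61.5233 = 47.6211.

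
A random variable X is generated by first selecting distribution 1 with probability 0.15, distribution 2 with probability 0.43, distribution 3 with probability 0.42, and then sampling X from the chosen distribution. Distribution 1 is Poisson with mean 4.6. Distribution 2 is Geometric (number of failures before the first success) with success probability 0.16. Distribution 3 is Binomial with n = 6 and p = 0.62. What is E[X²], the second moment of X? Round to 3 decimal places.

For each component E[X²] = Var + (mean)², giving 1: 25.76; 2: 60.375; 3: 15.252.
Overall E[X²] = 0.15·25.76 + 0.43·60.375 + 0.42·15.252 = 36.2311.

36.231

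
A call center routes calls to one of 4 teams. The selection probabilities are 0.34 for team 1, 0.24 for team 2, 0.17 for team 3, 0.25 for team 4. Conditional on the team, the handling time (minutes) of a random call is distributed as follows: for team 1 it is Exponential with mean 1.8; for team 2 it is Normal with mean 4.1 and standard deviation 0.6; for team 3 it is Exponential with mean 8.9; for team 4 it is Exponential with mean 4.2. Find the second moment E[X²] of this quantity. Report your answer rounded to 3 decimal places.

42.075

For each component E[X²] = Var + (mean)², giving 1: 6.48; 2: 17.17; 3: 158.42; 4: 35.28.
Overall E[X²] = 0.34·6.48 + 0.24·17.17 + 0.17·158.42 + 0.25·35.28 = 42.0754.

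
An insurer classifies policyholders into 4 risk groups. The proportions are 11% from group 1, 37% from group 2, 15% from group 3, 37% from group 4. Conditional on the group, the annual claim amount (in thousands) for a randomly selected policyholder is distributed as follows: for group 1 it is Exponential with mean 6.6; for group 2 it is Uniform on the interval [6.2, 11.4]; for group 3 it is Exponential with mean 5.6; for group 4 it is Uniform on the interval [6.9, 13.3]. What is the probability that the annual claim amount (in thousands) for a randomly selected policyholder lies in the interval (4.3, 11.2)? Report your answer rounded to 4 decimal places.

Conditional on each group, P(4.3 < X < 11.2): 1: 0.338017; 2: 0.961538; 3: 0.328671; 4: 0.671875.
By total probability, P(4.3 < X < 11.2) = 0.11·0.338017 + 0.37·0.961538 + 0.15·0.328671 + 0.37·0.671875 = 0.690846.

0.6908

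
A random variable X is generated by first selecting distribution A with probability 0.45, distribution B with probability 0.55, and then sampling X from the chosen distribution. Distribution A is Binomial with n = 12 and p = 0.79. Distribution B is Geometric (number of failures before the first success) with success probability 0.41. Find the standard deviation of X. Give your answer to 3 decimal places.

Per component, A: μ=9.48, E[X²]=91.8612; B: μ=1.43902, E[X²]=5.58061.
E[X] = 0.45·9.48 + 0.55·1.43902 = 5.05746.
E[X²] = 0.45·91.8612 + 0.55·5.58061 = 44.4069.
Var(X) = E[X²] − (E[X])² = 44.4069 − 25.5779 = 18.8289.
SD(X) = √18.8289 = 4.33923.

4.339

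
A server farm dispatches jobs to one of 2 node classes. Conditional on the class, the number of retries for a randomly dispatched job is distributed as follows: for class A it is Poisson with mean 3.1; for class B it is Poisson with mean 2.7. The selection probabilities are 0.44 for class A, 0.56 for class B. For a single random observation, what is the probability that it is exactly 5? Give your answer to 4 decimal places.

0.0923

Conditional on each class, P(X = 5): A: 0.107477; B: 0.0803605.
By total probability, P(X = 5) = 0.44·0.107477 + 0.56·0.0803605 = 0.0922916.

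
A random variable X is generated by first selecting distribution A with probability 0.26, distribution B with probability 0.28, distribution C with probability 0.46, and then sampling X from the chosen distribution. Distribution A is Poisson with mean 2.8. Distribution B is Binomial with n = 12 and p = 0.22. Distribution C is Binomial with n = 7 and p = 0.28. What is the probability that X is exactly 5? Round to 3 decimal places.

Conditional on each component, P(X = 5): A: 0.0872136; B: 0.071697; C: 0.0187359.
By total probability, P(X = 5) = 0.26·0.0872136 + 0.28·0.071697 + 0.46·0.0187359 = 0.0513692.

0.051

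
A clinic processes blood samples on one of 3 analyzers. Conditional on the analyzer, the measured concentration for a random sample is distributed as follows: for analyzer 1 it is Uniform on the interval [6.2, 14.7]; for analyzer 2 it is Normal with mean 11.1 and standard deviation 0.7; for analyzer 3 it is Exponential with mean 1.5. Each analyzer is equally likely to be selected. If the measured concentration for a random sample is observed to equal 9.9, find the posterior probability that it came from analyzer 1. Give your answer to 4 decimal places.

Likelihoods f(9.9 | ·): 1: 0.117647; 2: 0.131119; 3: 0.000906912.
Posterior ∝ prior × likelihood. Numerator for 1: 0.333333·0.117647 = 0.0392157.
Normalizing constant: 0.333333·0.117647 + 0.333333·0.131119 + 0.333333·0.000906912 = 0.0832243.
P(1 | observation) = 0.0392157 / 0.0832243 = 0.471205.

0.4712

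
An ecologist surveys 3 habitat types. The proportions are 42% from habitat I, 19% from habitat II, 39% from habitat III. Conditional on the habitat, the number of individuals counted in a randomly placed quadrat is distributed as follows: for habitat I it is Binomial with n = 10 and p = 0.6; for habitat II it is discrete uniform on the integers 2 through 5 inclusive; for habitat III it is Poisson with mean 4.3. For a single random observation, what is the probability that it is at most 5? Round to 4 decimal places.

Conditional on each habitat, P(X ≤ 5): I: 0.366897; II: 1; III: 0.736663.
By total probability, P(X ≤ 5) = 0.42·0.366897 + 0.19·1 + 0.39·0.736663 = 0.631395.

0.6314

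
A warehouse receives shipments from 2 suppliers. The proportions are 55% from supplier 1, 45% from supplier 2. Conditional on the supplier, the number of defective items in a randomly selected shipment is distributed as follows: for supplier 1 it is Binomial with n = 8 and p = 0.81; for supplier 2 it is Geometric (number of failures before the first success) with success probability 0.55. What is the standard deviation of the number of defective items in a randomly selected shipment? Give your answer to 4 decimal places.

Per component, 1: μ=6.48, E[X²]=43.2216; 2: μ=0.818182, E[X²]=2.15702.
E[X] = 0.55·6.48 + 0.45·0.818182 = 3.93218.
E[X²] = 0.55·43.2216 + 0.45·2.15702 = 24.7425.
Var(X) = E[X²] − (E[X])² = 24.7425 − 15.4621 = 9.28049.
SD(X) = √9.28049 = 3.04639.

3.0464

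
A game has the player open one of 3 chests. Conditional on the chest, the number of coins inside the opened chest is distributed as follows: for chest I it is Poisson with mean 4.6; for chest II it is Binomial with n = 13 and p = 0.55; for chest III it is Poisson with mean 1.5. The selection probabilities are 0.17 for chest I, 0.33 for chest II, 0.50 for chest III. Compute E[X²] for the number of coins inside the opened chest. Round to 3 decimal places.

24.186

For each component E[X²] = Var + (mean)², giving I: 25.76; II: 54.34; III: 3.75.
Overall E[X²] = 0.17·25.76 + 0.33·54.34 + 0.5·3.75 = 24.1864.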